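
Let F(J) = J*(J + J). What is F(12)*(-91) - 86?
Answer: -26294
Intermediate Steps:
F(J) = 2*J**2 (F(J) = J*(2*J) = 2*J**2)
F(12)*(-91) - 86 = (2*12**2)*(-91) - 86 = (2*144)*(-91) - 86 = 288*(-91) - 86 = -26208 - 86 = -26294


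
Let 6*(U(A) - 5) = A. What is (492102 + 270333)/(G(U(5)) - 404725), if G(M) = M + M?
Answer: -457461/242828 ≈ -1.8839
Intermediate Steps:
U(A) = 5 + A/6
G(M) = 2*M
(492102 + 270333)/(G(U(5)) - 404725) = (492102 + 270333)/(2*(5 + (⅙)*5) - 404725) = 762435/(2*(5 + ⅚) - 404725) = 762435/(2*(35/6) - 404725) = 762435/(35/3 - 404725) = 762435/(-1214140/3) = 762435*(-3/1214140) = -457461/242828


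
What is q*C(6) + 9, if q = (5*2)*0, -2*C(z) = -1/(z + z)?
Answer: 9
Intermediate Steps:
C(z) = 1/(4*z) (C(z) = -(-1)/(2*(z + z)) = -(-1)/(2*(2*z)) = -1/(2*z)*(-1)/2 = -(-1)/(4*z) = 1/(4*z))
q = 0 (q = 10*0 = 0)
q*C(6) + 9 = 0*((1/4)/6) + 9 = 0*((1/4)*(1/6)) + 9 = 0*(1/24) + 9 = 0 + 9 = 9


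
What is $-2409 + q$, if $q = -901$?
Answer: $-3310$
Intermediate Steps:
$-2409 + q = -2409 - 901 = -3310$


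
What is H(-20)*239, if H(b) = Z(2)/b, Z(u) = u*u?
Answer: -239/5 ≈ -47.800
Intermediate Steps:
Z(u) = u**2
H(b) = 4/b (H(b) = 2**2/b = 4/b)
H(-20)*239 = (4/(-20))*239 = (4*(-1/20))*239 = -1/5*239 = -239/5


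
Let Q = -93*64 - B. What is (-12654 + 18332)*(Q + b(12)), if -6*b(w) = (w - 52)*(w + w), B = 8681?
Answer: -82177694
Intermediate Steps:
b(w) = -w*(-52 + w)/3 (b(w) = -(w - 52)*(w + w)/6 = -(-52 + w)*2*w/6 = -w*(-52 + w)/3)
Q = -14633 (Q = -93*64 - 1*8681 = -5952 - 8681 = -14633)
(-12654 + 18332)*(Q + b(12)) = (-12654 + 18332)*(-14633 + (1/3)*12*(52 - 1*12)) = 5678*(-14633 + (1/3)*12*(52 - 12)) = 5678*(-14633 + (1/3)*12*40) = 5678*(-14633 + 160) = 5678*(-14473) = -82177694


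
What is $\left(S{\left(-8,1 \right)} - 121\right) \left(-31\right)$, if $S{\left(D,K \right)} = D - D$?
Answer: $3751$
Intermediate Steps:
$S{\left(D,K \right)} = 0$
$\left(S{\left(-8,1 \right)} - 121\right) \left(-31\right) = \left(0 - 121\right) \left(-31\right) = \left(-121\right) \left(-31\right) = 3751$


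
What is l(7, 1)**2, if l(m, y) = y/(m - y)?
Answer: 1/36 ≈ 0.027778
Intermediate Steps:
l(7, 1)**2 = (1/(7 - 1*1))**2 = (1/(7 - 1))**2 = (1/6)**2 = 1/36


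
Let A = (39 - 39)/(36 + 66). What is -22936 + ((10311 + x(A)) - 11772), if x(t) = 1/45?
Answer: -1097864/45 ≈ -24397.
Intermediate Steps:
A = 0 (A = 0/102 = 0*(1/102) = 0)
x(t) = 1/45
-22936 + ((10311 + x(A)) - 11772) = -22936 + ((10311 + 1/45) - 11772) = -22936 + (463996/45 - 11772) = -22936 - 65744/45 = -1097864/45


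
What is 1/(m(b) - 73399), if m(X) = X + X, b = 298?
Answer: -1/72803 ≈ -1.3736e-5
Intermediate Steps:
m(X) = 2*X
1/(m(b) - 73399) = 1/(2*298 - 73399) = 1/(596 - 73399) = 1/(-72803) = -1/72803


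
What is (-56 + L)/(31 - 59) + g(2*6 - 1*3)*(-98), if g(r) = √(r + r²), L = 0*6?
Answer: 2 - 294*√10 ≈ -927.71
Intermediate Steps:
L = 0
(-56 + L)/(31 - 59) + g(2*6 - 1*3)*(-98) = (-56 + 0)/(31 - 59) + √((2*6 - 1*3)*(1 + (2*6 - 1*3)))*(-98) = -56/(-28) + √((12 - 3)*(1 + (12 - 3)))*(-98) = -56*(-1/28) + √(9*(1 + 9))*(-98) = 2 + √(9*10)*(-98) = 2 + √90*(-98) = 2 + (3*√10)*(-98) = 2 - 294*√10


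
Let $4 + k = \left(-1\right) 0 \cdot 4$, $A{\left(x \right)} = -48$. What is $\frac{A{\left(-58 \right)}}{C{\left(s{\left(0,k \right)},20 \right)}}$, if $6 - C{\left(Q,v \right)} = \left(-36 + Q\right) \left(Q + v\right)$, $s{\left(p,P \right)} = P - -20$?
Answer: $- \frac{8}{121} \approx -0.066116$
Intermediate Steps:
$k = -4$ ($k = -4 + \left(-1\right) 0 \cdot 4 = -4 + 0 \cdot 4 = -4 + 0 = -4$)
$s{\left(p,P \right)} = 20 + P$ ($s{\left(p,P \right)} = P + 20 = 20 + P$)
$C{\left(Q,v \right)} = 6 - \left(-36 + Q\right) \left(Q + v\right)$
$\frac{A{\left(-58 \right)}}{C{\left(s{\left(0,k \right)},20 \right)}} = - \frac{48}{6 - \left(20 - 4\right)^{2} + 36 \left(20 - 4\right) + 36 \cdot 20 - \left(20 - 4\right) 20} = - \frac{48}{6 - 16^{2} + 36 \cdot 16 + 720 - 16 \cdot 20} = - \frac{48}{6 - 256 + 576 + 720 - 320} = - \frac{48}{726} = \left(-48\right) \frac{1}{726} = - \frac{8}{121}$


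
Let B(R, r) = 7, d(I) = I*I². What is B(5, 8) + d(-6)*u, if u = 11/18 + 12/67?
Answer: -10967/67 ≈ -163.69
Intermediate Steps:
d(I) = I³
u = 953/1206 (u = 11*(1/18) + 12*(1/67) = 11/18 + 12/67 = 953/1206 ≈ 0.79022)
B(5, 8) + d(-6)*u = 7 + (-6)³*(953/1206) = 7 - 216*953/1206 = 7 - 11436/67 = -10967/67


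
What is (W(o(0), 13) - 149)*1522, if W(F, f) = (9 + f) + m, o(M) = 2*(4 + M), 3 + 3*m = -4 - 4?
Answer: -596624/3 ≈ -1.9887e+5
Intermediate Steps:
m = -11/3 (m = -1 + (-4 - 4)/3 = -1 + (⅓)*(-8) = -1 - 8/3 = -11/3 ≈ -3.6667)
o(M) = 8 + 2*M
W(F, f) = 16/3 + f (W(F, f) = (9 + f) - 11/3 = 16/3 + f)
(W(o(0), 13) - 149)*1522 = ((16/3 + 13) - 149)*1522 = (55/3 - 149)*1522 = -392/3*1522 = -596624/3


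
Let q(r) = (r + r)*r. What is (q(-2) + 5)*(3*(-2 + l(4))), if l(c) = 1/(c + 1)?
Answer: -351/5 ≈ -70.200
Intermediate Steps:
l(c) = 1/(1 + c)
q(r) = 2*r**2 (q(r) = (2*r)*r = 2*r**2)
(q(-2) + 5)*(3*(-2 + l(4))) = (2*(-2)**2 + 5)*(3*(-2 + 1/(1 + 4))) = (2*4 + 5)*(3*(-2 + 1/5)) = (8 + 5)*(3*(-2 + 1/5)) = 13*(3*(-9/5)) = 13*(-27/5) = -351/5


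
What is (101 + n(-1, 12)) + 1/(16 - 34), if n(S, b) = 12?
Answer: 2033/18 ≈ 112.94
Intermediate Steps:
(101 + n(-1, 12)) + 1/(16 - 34) = (101 + 12) + 1/(16 - 34) = 113 + 1/(-18) = 113 - 1/18 = 2033/18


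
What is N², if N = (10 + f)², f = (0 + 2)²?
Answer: 38416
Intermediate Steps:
f = 4 (f = 2² = 4)
N = 196 (N = (10 + 4)² = 14² = 196)
N² = 196² = 38416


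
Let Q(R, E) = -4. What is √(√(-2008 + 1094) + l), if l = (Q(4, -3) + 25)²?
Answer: √(441 + I*√914) ≈ 21.012 + 0.7194*I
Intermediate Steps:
l = 441 (l = (-4 + 25)² = 21² = 441)
√(√(-2008 + 1094) + l) = √(√(-2008 + 1094) + 441) = √(√(-914) + 441) = √(I*√914 + 441) = √(441 + I*√914)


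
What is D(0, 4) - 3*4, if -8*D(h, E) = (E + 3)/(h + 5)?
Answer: -487/40 ≈ -12.175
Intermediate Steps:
D(h, E) = -(3 + E)/(8*(5 + h)) (D(h, E) = -(E + 3)/(8*(h + 5)) = -(3 + E)/(8*(5 + h)))
D(0, 4) - 3*4 = (-3 - 1*4)/(8*(5 + 0)) - 3*4 = (1/8)*(-3 - 4)/5 - 12 = (1/8)*(1/5)*(-7) - 12 = -7/40 - 12 = -487/40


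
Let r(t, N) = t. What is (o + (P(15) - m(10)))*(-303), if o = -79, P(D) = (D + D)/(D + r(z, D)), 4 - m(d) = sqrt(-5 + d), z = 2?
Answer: 418443/17 - 303*sqrt(5) ≈ 23937.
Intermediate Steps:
m(d) = 4 - sqrt(-5 + d)
P(D) = 2*D/(2 + D) (P(D) = (D + D)/(D + 2) = (2*D)/(2 + D) = 2*D/(2 + D))
(o + (P(15) - m(10)))*(-303) = (-79 + (2*15/(2 + 15) - (4 - sqrt(-5 + 10))))*(-303) = (-79 + (2*15/17 - (4 - sqrt(5))))*(-303) = (-79 + (2*15*(1/17) + (-4 + sqrt(5))))*(-303) = (-79 + (30/17 + (-4 + sqrt(5))))*(-303) = (-79 + (-38/17 + sqrt(5)))*(-303) = (-1381/17 + sqrt(5))*(-303) = 418443/17 - 303*sqrt(5)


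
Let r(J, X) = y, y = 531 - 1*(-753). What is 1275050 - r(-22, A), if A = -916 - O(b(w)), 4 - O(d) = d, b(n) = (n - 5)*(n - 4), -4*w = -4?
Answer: 1273766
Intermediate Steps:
w = 1 (w = -1/4*(-4) = 1)
b(n) = (-5 + n)*(-4 + n)
y = 1284 (y = 531 + 753 = 1284)
O(d) = 4 - d
A = -908 (A = -916 - (4 - (20 + 1**2 - 9*1)) = -916 - (4 - (20 + 1 - 9)) = -916 - (4 - 1*12) = -916 - (4 - 12) = -916 - 1*(-8) = -916 + 8 = -908)
r(J, X) = 1284
1275050 - r(-22, A) = 1275050 - 1*1284 = 1275050 - 1284 = 1273766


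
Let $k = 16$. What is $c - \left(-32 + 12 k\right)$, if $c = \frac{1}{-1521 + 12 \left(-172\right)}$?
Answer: $- \frac{573601}{3585} \approx -160.0$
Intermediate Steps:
$c = - \frac{1}{3585}$ ($c = \frac{1}{-1521 - 2064} = \frac{1}{-3585} = - \frac{1}{3585} \approx -0.00027894$)
$c - \left(-32 + 12 k\right) = - \frac{1}{3585} + \left(32 - 192\right) = - \frac{1}{3585} - 160 = - \frac{573601}{3585}$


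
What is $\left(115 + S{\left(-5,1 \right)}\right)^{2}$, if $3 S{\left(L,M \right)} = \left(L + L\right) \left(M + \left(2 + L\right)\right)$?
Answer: $\frac{133225}{9} \approx 14803.0$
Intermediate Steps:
$S{\left(L,M \right)} = \frac{2 L \left(2 + L + M\right)}{3}$ ($S{\left(L,M \right)} = \frac{\left(L + L\right) \left(M + \left(2 + L\right)\right)}{3} = \frac{2 L \left(2 + L + M\right)}{3}$)
$\left(115 + S{\left(-5,1 \right)}\right)^{2} = \left(115 + \frac{2}{3} \left(-5\right) \left(2 - 5 + 1\right)\right)^{2} = \left(115 + \frac{2}{3} \left(-5\right) \left(-2\right)\right)^{2} = \left(115 + \frac{20}{3}\right)^{2} = \left(\frac{365}{3}\right)^{2} = \frac{133225}{9}$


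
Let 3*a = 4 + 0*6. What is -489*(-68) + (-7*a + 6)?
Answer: 99746/3 ≈ 33249.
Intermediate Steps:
a = 4/3 (a = (4 + 0*6)/3 = (4 + 0)/3 = (⅓)*4 = 4/3 ≈ 1.3333)
-489*(-68) + (-7*a + 6) = -489*(-68) + (-7*4/3 + 6) = 33252 + (-28/3 + 6) = 33252 - 10/3 = 99746/3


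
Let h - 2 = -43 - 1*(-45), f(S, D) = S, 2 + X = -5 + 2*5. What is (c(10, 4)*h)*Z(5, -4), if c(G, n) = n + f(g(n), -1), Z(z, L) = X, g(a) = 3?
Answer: 84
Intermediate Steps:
X = 3 (X = -2 + (-5 + 2*5) = -2 + (-5 + 10) = -2 + 5 = 3)
Z(z, L) = 3
c(G, n) = 3 + n (c(G, n) = n + 3 = 3 + n)
h = 4 (h = 2 + (-43 - 1*(-45)) = 2 + (-43 + 45) = 2 + 2 = 4)
(c(10, 4)*h)*Z(5, -4) = ((3 + 4)*4)*3 = (7*4)*3 = 28*3 = 84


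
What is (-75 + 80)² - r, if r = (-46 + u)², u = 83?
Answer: -1344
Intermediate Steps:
r = 1369 (r = (-46 + 83)² = 37² = 1369)
(-75 + 80)² - r = (-75 + 80)² - 1*1369 = 5² - 1369 = 25 - 1369 = -1344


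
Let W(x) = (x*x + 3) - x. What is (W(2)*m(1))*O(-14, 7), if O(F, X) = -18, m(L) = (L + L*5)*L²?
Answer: -540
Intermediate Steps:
W(x) = 3 + x² - x (W(x) = (x² + 3) - x = (3 + x²) - x = 3 + x² - x)
m(L) = 6*L³ (m(L) = (L + 5*L)*L² = (6*L)*L² = 6*L³)
(W(2)*m(1))*O(-14, 7) = ((3 + 2² - 1*2)*(6*1³))*(-18) = ((3 + 4 - 2)*(6*1))*(-18) = (5*6)*(-18) = 30*(-18) = -540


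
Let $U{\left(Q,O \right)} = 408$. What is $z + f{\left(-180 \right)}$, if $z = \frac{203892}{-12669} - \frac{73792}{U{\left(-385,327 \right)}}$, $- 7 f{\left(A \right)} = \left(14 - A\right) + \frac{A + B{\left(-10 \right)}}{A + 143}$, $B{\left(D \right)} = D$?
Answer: $- \frac{12573419308}{55781607} \approx -225.4$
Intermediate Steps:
$f{\left(A \right)} = -2 + \frac{A}{7} - \frac{-10 + A}{7 \left(143 + A\right)}$ ($f{\left(A \right)} = - \frac{\left(14 - A\right) + \frac{A - 10}{A + 143}}{7} = - \frac{\left(14 - A\right) + \frac{-10 + A}{143 + A}}{7} = - \frac{14 - A + \frac{-10 + A}{143 + A}}{7} = -2 + \frac{A}{7} - \frac{-10 + A}{7 \left(143 + A\right)}$)
$z = - \frac{42419116}{215373}$ ($z = \frac{203892}{-12669} - \frac{73792}{408} = 203892 \left(- \frac{1}{12669}\right) - \frac{9224}{51} = - \frac{67964}{4223} - \frac{9224}{51} = - \frac{42419116}{215373} \approx -196.96$)
$z + f{\left(-180 \right)} = - \frac{42419116}{215373} + \frac{-1992 + \left(-180\right)^{2} + 128 \left(-180\right)}{7 \left(143 - 180\right)} = - \frac{42419116}{215373} + \frac{-1992 + 32400 - 23040}{7 \left(-37\right)} = - \frac{42419116}{215373} + \frac{1}{7} \left(- \frac{1}{37}\right) 7368 = - \frac{42419116}{215373} - \frac{7368}{259} = - \frac{12573419308}{55781607}$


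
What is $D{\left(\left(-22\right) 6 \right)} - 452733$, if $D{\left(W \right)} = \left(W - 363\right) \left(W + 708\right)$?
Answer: $-737853$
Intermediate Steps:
$D{\left(W \right)} = \left(-363 + W\right) \left(708 + W\right)$
$D{\left(\left(-22\right) 6 \right)} - 452733 = \left(-257004 + \left(\left(-22\right) 6\right)^{2} + 345 \left(\left(-22\right) 6\right)\right) - 452733 = \left(-257004 + \left(-132\right)^{2} + 345 \left(-132\right)\right) - 452733 = \left(-257004 + 17424 - 45540\right) - 452733 = -285120 - 452733 = -737853$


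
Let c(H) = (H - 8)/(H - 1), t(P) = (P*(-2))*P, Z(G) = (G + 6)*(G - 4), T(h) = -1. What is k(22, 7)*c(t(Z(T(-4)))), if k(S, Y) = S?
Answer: 27676/1251 ≈ 22.123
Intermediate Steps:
Z(G) = (-4 + G)*(6 + G) (Z(G) = (6 + G)*(-4 + G) = (-4 + G)*(6 + G))
t(P) = -2*P**2 (t(P) = (-2*P)*P = -2*P**2)
c(H) = (-8 + H)/(-1 + H)
k(22, 7)*c(t(Z(T(-4)))) = 22*((-8 - 2*(-24 + (-1)**2 + 2*(-1))**2)/(-1 - 2*(-24 + (-1)**2 + 2*(-1))**2)) = 22*((-8 - 2*(-24 + 1 - 2)**2)/(-1 - 2*(-24 + 1 - 2)**2)) = 22*((-8 - 2*(-25)**2)/(-1 - 2*(-25)**2)) = 22*((-8 - 2*625)/(-1 - 2*625)) = 22*((-8 - 1250)/(-1 - 1250)) = 22*(-1258/(-1251)) = 22*(-1/1251*(-1258)) = 22*(1258/1251) = 27676/1251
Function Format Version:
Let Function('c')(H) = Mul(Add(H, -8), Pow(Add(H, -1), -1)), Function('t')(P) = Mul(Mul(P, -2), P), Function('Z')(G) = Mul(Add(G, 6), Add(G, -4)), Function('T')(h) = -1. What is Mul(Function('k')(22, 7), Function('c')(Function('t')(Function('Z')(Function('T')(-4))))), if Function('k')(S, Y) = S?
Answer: Rational(27676, 1251) ≈ 22.123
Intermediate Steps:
Function('Z')(G) = Mul(Add(-4, G), Add(6, G)) (Function('Z')(G) = Mul(Add(6, G), Add(-4, G)) = Mul(Add(-4, G), Add(6, G)))
Function('t')(P) = Mul(-2, Pow(P, 2)) (Function('t')(P) = Mul(Mul(-2, P), P) = Mul(-2, Pow(P, 2)))
Function('c')(H) = Mul(Pow(Add(-1, H), -1), Add(-8, H)) (Function('c')(H) = Mul(Add(-8, H), Pow(Add(-1, H), -1)) = Mul(Pow(Add(-1, H), -1), Add(-8, H)))
Mul(Function('k')(22, 7), Function('c')(Function('t')(Function('Z')(Function('T')(-4))))) = Mul(22, Mul(Pow(Add(-1, Mul(-2, Pow(Add(-24, Pow(-1, 2), Mul(2, -1)), 2))), -1), Add(-8, Mul(-2, Pow(Add(-24, Pow(-1, 2), Mul(2, -1)), 2))))) = Mul(22, Mul(Pow(Add(-1, Mul(-2, Pow(Add(-24, 1, -2), 2))), -1), Add(-8, Mul(-2, Pow(Add(-24, 1, -2), 2))))) = Mul(22, Mul(Pow(Add(-1, Mul(-2, Pow(-25, 2))), -1), Add(-8, Mul(-2, Pow(-25, 2))))) = Mul(22, Mul(Pow(Add(-1, Mul(-2, 625)), -1), Add(-8, Mul(-2, 625)))) = Mul(22, Mul(Pow(Add(-1, -1250), -1), Add(-8, -1250))) = Mul(22, Mul(Pow(-1251, -1), -1258)) = Mul(22, Mul(Rational(-1, 1251), -1258)) = Mul(22, Rational(1258, 1251)) = Rational(27676, 1251)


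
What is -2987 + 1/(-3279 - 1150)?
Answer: -13229424/4429 ≈ -2987.0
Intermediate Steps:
-2987 + 1/(-3279 - 1150) = -2987 + 1/(-4429) = -2987 - 1/4429 = -13229424/4429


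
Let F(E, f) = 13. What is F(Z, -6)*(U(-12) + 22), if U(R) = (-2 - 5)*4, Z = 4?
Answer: -78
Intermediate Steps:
U(R) = -28 (U(R) = -7*4 = -28)
F(Z, -6)*(U(-12) + 22) = 13*(-28 + 22) = 13*(-6) = -78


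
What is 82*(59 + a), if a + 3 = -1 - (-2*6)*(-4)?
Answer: 574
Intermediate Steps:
a = -52 (a = -3 + (-1 - (-2*6)*(-4)) = -3 + (-1 - (-12)*(-4)) = -3 + (-1 - 1*48) = -3 + (-1 - 48) = -3 - 49 = -52)
82*(59 + a) = 82*(59 - 52) = 82*7 = 574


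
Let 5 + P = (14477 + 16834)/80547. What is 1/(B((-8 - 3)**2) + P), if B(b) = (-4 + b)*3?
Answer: 26849/9300191 ≈ 0.0028869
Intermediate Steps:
B(b) = -12 + 3*b
P = -123808/26849 (P = -5 + (14477 + 16834)/80547 = -5 + 31311*(1/80547) = -5 + 10437/26849 = -123808/26849 ≈ -4.6113)
1/(B((-8 - 3)**2) + P) = 1/((-12 + 3*(-8 - 3)**2) - 123808/26849) = 1/((-12 + 3*(-11)**2) - 123808/26849) = 1/((-12 + 3*121) - 123808/26849) = 1/((-12 + 363) - 123808/26849) = 1/(351 - 123808/26849) = 1/(9300191/26849) = 26849/9300191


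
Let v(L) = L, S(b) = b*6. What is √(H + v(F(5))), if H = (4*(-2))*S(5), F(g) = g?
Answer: I*√235 ≈ 15.33*I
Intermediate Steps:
S(b) = 6*b
H = -240 (H = (4*(-2))*(6*5) = -8*30 = -240)
√(H + v(F(5))) = √(-240 + 5) = √(-235) = I*√235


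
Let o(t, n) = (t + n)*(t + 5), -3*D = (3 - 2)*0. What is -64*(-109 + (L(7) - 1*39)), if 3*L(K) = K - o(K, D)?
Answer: 33344/3 ≈ 11115.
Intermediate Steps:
D = 0 (D = -(3 - 2)*0/3 = -0/3 = -⅓*0 = 0)
o(t, n) = (5 + t)*(n + t) (o(t, n) = (n + t)*(5 + t) = (5 + t)*(n + t))
L(K) = -4*K/3 - K²/3 (L(K) = (K - (K² + 5*0 + 5*K + 0*K))/3 = (K - (K² + 0 + 5*K + 0))/3 = (K - (K² + 5*K))/3 = (K + (-K² - 5*K))/3 = (-K² - 4*K)/3 = -4*K/3 - K²/3)
-64*(-109 + (L(7) - 1*39)) = -64*(-109 + ((⅓)*7*(-4 - 1*7) - 1*39)) = -64*(-109 + ((⅓)*7*(-4 - 7) - 39)) = -64*(-109 + ((⅓)*7*(-11) - 39)) = -64*(-109 + (-77/3 - 39)) = -64*(-109 - 194/3) = -64*(-521/3) = 33344/3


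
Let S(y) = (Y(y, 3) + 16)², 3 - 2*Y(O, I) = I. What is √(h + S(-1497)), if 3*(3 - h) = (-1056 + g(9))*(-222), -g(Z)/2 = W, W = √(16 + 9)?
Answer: 5*I*√3145 ≈ 280.4*I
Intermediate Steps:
W = 5 (W = √25 = 5)
Y(O, I) = 3/2 - I/2
g(Z) = -10 (g(Z) = -2*5 = -10)
S(y) = 256 (S(y) = ((3/2 - ½*3) + 16)² = ((3/2 - 3/2) + 16)² = (0 + 16)² = 16² = 256)
h = -78881 (h = 3 - (-1056 - 10)*(-222)/3 = 3 - (-1066)*(-222)/3 = 3 - ⅓*236652 = 3 - 78884 = -78881)
√(h + S(-1497)) = √(-78881 + 256) = √(-78625) = 5*I*√3145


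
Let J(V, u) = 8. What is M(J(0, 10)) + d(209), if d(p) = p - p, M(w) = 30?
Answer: 30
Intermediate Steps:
d(p) = 0
M(J(0, 10)) + d(209) = 30 + 0 = 30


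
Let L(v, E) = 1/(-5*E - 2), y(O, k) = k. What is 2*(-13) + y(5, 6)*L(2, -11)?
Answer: -1372/53 ≈ -25.887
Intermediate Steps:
L(v, E) = 1/(-2 - 5*E)
2*(-13) + y(5, 6)*L(2, -11) = 2*(-13) + 6*(-1/(2 + 5*(-11))) = -26 + 6*(-1/(2 - 55)) = -26 + 6*(-1/(-53)) = -26 + 6*(-1*(-1/53)) = -26 + 6*(1/53) = -26 + 6/53 = -1372/53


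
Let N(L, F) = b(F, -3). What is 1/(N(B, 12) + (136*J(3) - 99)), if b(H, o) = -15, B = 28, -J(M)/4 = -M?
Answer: 1/1518 ≈ 0.00065876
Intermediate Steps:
J(M) = 4*M (J(M) = -(-4)*M = 4*M)
N(L, F) = -15
1/(N(B, 12) + (136*J(3) - 99)) = 1/(-15 + (136*(4*3) - 99)) = 1/(-15 + (136*12 - 99)) = 1/(-15 + (1632 - 99)) = 1/(-15 + 1533) = 1/1518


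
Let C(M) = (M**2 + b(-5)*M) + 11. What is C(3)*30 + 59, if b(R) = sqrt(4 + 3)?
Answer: 659 + 90*sqrt(7) ≈ 897.12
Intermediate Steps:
b(R) = sqrt(7)
C(M) = 11 + M**2 + M*sqrt(7) (C(M) = (M**2 + sqrt(7)*M) + 11 = (M**2 + M*sqrt(7)) + 11 = 11 + M**2 + M*sqrt(7))
C(3)*30 + 59 = (11 + 3**2 + 3*sqrt(7))*30 + 59 = (11 + 9 + 3*sqrt(7))*30 + 59 = (20 + 3*sqrt(7))*30 + 59 = (600 + 90*sqrt(7)) + 59 = 659 + 90*sqrt(7)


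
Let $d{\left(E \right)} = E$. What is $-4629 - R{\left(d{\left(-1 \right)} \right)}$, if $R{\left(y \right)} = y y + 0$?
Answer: $-4630$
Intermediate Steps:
$R{\left(y \right)} = y^{2}$ ($R{\left(y \right)} = y^{2} + 0 = y^{2}$)
$-4629 - R{\left(d{\left(-1 \right)} \right)} = -4629 - \left(-1\right)^{2} = -4629 - 1 = -4630$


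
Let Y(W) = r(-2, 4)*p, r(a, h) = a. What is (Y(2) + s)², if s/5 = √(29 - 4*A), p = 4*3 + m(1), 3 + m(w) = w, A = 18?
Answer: 25*(-4 + I*√43)² ≈ -675.0 - 1311.5*I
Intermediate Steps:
m(w) = -3 + w
p = 10 (p = 4*3 + (-3 + 1) = 12 - 2 = 10)
Y(W) = -20 (Y(W) = -2*10 = -20)
s = 5*I*√43 (s = 5*√(29 - 4*18) = 5*√(29 - 72) = 5*√(-43) = 5*(I*√43) = 5*I*√43 ≈ 32.787*I)
(Y(2) + s)² = (-20 + 5*I*√43)²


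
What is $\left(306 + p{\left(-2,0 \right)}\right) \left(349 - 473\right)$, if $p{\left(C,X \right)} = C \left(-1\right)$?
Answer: $-38192$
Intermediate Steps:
$p{\left(C,X \right)} = - C$
$\left(306 + p{\left(-2,0 \right)}\right) \left(349 - 473\right) = \left(306 - -2\right) \left(349 - 473\right) = \left(306 + 2\right) \left(-124\right) = 308 \left(-124\right) = -38192$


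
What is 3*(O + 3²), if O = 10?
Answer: 57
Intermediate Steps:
3*(O + 3²) = 3*(10 + 3²) = 3*(10 + 9) = 3*19 = 57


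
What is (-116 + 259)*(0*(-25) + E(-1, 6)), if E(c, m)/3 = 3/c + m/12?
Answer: -2145/2 ≈ -1072.5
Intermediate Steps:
E(c, m) = 9/c + m/4 (E(c, m) = 3*(3/c + m/12) = 9/c + m/4)
(-116 + 259)*(0*(-25) + E(-1, 6)) = (-116 + 259)*(0*(-25) + (9/(-1) + (¼)*6)) = 143*(0 + (9*(-1) + 3/2)) = 143*(0 + (-9 + 3/2)) = 143*(0 - 15/2) = 143*(-15/2) = -2145/2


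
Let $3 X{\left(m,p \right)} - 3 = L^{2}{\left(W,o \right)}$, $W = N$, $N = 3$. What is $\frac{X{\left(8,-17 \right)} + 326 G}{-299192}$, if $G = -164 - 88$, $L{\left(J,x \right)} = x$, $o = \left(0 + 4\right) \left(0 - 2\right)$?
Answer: $\frac{246389}{897576} \approx 0.2745$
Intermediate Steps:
$o = -8$ ($o = 4 \left(-2\right) = -8$)
$W = 3$
$G = -252$
$X{\left(m,p \right)} = \frac{67}{3}$ ($X{\left(m,p \right)} = 1 + \frac{\left(-8\right)^{2}}{3} = 1 + \frac{1}{3} \cdot 64 = 1 + \frac{64}{3} = \frac{67}{3}$)
$\frac{X{\left(8,-17 \right)} + 326 G}{-299192} = \frac{\frac{67}{3} + 326 \left(-252\right)}{-299192} = \left(\frac{67}{3} - 82152\right) \left(- \frac{1}{299192}\right) = \left(- \frac{246389}{3}\right) \left(- \frac{1}{299192}\right) = \frac{246389}{897576}$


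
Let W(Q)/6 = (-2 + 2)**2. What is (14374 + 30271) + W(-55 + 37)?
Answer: 44645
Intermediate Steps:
W(Q) = 0 (W(Q) = 6*(-2 + 2)**2 = 6*0**2 = 6*0 = 0)
(14374 + 30271) + W(-55 + 37) = (14374 + 30271) + 0 = 44645 + 0 = 44645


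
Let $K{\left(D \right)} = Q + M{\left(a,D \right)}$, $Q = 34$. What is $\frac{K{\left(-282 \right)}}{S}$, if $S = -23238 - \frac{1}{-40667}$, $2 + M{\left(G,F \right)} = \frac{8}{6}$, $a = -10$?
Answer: $- \frac{813340}{567011847} \approx -0.0014344$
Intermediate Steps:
$M{\left(G,F \right)} = - \frac{2}{3}$ ($M{\left(G,F \right)} = -2 + \frac{8}{6} = -2 + 8 \cdot \frac{1}{6} = -2 + \frac{4}{3} = - \frac{2}{3}$)
$S = - \frac{945019745}{40667}$ ($S = -23238 - - \frac{1}{40667} = -23238 + \frac{1}{40667} = - \frac{945019745}{40667} \approx -23238.0$)
$K{\left(D \right)} = \frac{100}{3}$ ($K{\left(D \right)} = 34 - \frac{2}{3} = \frac{100}{3}$)
$\frac{K{\left(-282 \right)}}{S} = \frac{100}{3 \left(- \frac{945019745}{40667}\right)} = \frac{100}{3} \left(- \frac{40667}{945019745}\right) = - \frac{813340}{567011847}$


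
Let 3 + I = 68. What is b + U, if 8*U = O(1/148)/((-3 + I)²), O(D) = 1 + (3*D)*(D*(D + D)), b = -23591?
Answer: -1175912119726173/49845793792 ≈ -23591.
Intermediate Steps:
I = 65 (I = -3 + 68 = 65)
O(D) = 1 + 6*D³ (O(D) = 1 + (3*D)*(D*(2*D)) = 1 + (3*D)*(2*D²) = 1 + 6*D³)
U = 1620899/49845793792 (U = ((1 + 6*(1/148)³)/((-3 + 65)²))/8 = ((1 + 6*(1/148)³)/(62²))/8 = ((1 + 6*(1/3241792))/3844)/8 = ((1 + 3/1620896)*(1/3844))/8 = ((1620899/1620896)*(1/3844))/8 = (⅛)*(1620899/6230724224) = 1620899/49845793792 ≈ 3.2518e-5)
b + U = -23591 + 1620899/49845793792 = -1175912119726173/49845793792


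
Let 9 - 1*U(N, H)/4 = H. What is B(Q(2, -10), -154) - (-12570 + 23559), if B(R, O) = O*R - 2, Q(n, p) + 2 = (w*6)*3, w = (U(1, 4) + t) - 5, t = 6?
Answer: -68895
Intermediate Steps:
U(N, H) = 36 - 4*H
w = 21 (w = ((36 - 4*4) + 6) - 5 = ((36 - 16) + 6) - 5 = (20 + 6) - 5 = 26 - 5 = 21)
Q(n, p) = 376 (Q(n, p) = -2 + (21*6)*3 = -2 + 126*3 = -2 + 378 = 376)
B(R, O) = -2 + O*R
B(Q(2, -10), -154) - (-12570 + 23559) = (-2 - 154*376) - (-12570 + 23559) = (-2 - 57904) - 1*10989 = -57906 - 10989 = -68895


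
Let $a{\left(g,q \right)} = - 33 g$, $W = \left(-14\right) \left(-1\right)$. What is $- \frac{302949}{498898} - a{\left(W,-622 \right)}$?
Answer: $\frac{230187927}{498898} \approx 461.39$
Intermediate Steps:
$W = 14$
$- \frac{302949}{498898} - a{\left(W,-622 \right)} = - \frac{302949}{498898} - \left(-33\right) 14 = \left(-302949\right) \frac{1}{498898} - -462 = - \frac{302949}{498898} + 462 = \frac{230187927}{498898}$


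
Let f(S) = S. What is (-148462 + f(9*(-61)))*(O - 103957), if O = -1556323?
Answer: 247399983080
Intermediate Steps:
(-148462 + f(9*(-61)))*(O - 103957) = (-148462 + 9*(-61))*(-1556323 - 103957) = (-148462 - 549)*(-1660280) = -149011*(-1660280) = 247399983080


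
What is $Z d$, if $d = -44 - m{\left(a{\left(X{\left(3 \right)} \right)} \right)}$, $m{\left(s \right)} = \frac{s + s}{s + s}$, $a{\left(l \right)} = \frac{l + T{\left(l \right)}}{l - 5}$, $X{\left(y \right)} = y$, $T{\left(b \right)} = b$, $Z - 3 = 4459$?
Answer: $-200790$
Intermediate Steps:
$Z = 4462$ ($Z = 3 + 4459 = 4462$)
$a{\left(l \right)} = \frac{2 l}{-5 + l}$ ($a{\left(l \right)} = \frac{l + l}{l - 5} = \frac{2 l}{-5 + l}$)
$m{\left(s \right)} = 1$ ($m{\left(s \right)} = \frac{2 s}{2 s} = 2 s \frac{1}{2 s} = 1$)
$d = -45$ ($d = -44 - 1 = -45$)
$Z d = 4462 \left(-45\right) = -200790$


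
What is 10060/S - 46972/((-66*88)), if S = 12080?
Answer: 977891/109626 ≈ 8.9202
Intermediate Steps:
10060/S - 46972/((-66*88)) = 10060/12080 - 46972/((-66*88)) = 10060*(1/12080) - 46972/(-5808) = 503/604 - 46972*(-1/5808) = 503/604 + 11743/1452 = 977891/109626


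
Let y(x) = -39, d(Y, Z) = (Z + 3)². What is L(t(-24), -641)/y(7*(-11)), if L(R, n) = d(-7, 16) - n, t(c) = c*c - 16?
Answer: -334/13 ≈ -25.692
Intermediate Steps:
d(Y, Z) = (3 + Z)²
t(c) = -16 + c² (t(c) = c² - 16 = -16 + c²)
L(R, n) = 361 - n (L(R, n) = (3 + 16)² - n = 19² - n = 361 - n)
L(t(-24), -641)/y(7*(-11)) = (361 - 1*(-641))/(-39) = (361 + 641)*(-1/39) = 1002*(-1/39) = -334/13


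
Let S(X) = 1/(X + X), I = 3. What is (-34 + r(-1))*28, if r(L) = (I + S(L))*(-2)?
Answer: -1092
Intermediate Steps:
S(X) = 1/(2*X)
r(L) = -6 - 1/L (r(L) = (3 + 1/(2*L))*(-2) = -6 - 1/L)
(-34 + r(-1))*28 = (-34 + (-6 - 1/(-1)))*28 = (-34 + (-6 - 1*(-1)))*28 = (-34 + (-6 + 1))*28 = (-34 - 5)*28 = -39*28 = -1092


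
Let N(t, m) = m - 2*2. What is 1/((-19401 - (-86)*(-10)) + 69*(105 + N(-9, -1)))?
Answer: -1/13361 ≈ -7.4845e-5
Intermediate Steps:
N(t, m) = -4 + m (N(t, m) = m - 4 = -4 + m)
1/((-19401 - (-86)*(-10)) + 69*(105 + N(-9, -1))) = 1/((-19401 - (-86)*(-10)) + 69*(105 + (-4 - 1))) = 1/((-19401 - 1*860) + 69*(105 - 5)) = 1/((-19401 - 860) + 69*100) = 1/(-20261 + 6900) = 1/(-13361) = -1/13361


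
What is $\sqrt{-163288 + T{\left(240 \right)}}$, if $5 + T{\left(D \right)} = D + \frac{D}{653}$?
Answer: $\frac{i \sqrt{69527109957}}{653} \approx 403.8 i$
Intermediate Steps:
$T{\left(D \right)} = -5 + \frac{654 D}{653}$ ($T{\left(D \right)} = -5 + \left(D + \frac{D}{653}\right) = -5 + \frac{654 D}{653}$)
$\sqrt{-163288 + T{\left(240 \right)}} = \sqrt{-163288 + \left(-5 + \frac{654}{653} \cdot 240\right)} = \sqrt{-163288 + \left(-5 + \frac{156960}{653}\right)} = \sqrt{-163288 + \frac{153695}{653}} = \sqrt{- \frac{106473369}{653}} = \frac{i \sqrt{69527109957}}{653}$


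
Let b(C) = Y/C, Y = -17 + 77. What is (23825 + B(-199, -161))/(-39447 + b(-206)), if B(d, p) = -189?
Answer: -2434508/4063071 ≈ -0.59918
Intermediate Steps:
Y = 60
b(C) = 60/C
(23825 + B(-199, -161))/(-39447 + b(-206)) = (23825 - 189)/(-39447 + 60/(-206)) = 23636/(-39447 + 60*(-1/206)) = 23636/(-39447 - 30/103) = 23636/(-4063071/103) = 23636*(-103/4063071) = -2434508/4063071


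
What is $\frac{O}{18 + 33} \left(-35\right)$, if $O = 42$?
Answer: $- \frac{490}{17} \approx -28.824$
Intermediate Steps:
$\frac{O}{18 + 33} \left(-35\right) = \frac{42}{18 + 33} \left(-35\right) = \frac{42}{51} \left(-35\right) = 42 \cdot \frac{1}{51} \left(-35\right) = \frac{14}{17} \left(-35\right) = - \frac{490}{17}$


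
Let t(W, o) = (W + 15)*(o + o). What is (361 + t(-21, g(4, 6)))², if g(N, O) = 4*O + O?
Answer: 1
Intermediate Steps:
g(N, O) = 5*O
t(W, o) = 2*o*(15 + W) (t(W, o) = (15 + W)*(2*o) = 2*o*(15 + W))
(361 + t(-21, g(4, 6)))² = (361 + 2*(5*6)*(15 - 21))² = (361 + 2*30*(-6))² = (361 - 360)² = 1² = 1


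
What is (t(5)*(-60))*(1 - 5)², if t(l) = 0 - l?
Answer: 4800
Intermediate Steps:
t(l) = -l
(t(5)*(-60))*(1 - 5)² = (-1*5*(-60))*(1 - 5)² = -5*(-60)*(-4)² = 300*16 = 4800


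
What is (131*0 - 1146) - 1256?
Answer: -2402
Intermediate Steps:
(131*0 - 1146) - 1256 = (0 - 1146) - 1256 = -1146 - 1256 = -2402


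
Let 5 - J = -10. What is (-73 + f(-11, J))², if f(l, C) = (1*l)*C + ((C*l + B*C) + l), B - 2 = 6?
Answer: 86436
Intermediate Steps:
B = 8 (B = 2 + 6 = 8)
J = 15 (J = 5 - 1*(-10) = 5 + 10 = 15)
f(l, C) = l + 8*C + 2*C*l (f(l, C) = (1*l)*C + ((C*l + 8*C) + l) = l*C + ((8*C + C*l) + l) = C*l + (l + 8*C + C*l) = l + 8*C + 2*C*l)
(-73 + f(-11, J))² = (-73 + (-11 + 8*15 + 2*15*(-11)))² = (-73 + (-11 + 120 - 330))² = (-73 - 221)² = (-294)² = 86436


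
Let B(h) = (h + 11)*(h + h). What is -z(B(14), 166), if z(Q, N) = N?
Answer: -166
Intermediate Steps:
B(h) = 2*h*(11 + h) (B(h) = (11 + h)*(2*h) = 2*h*(11 + h))
-z(B(14), 166) = -1*166 = -166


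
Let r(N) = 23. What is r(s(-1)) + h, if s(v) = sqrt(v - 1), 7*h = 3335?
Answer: 3496/7 ≈ 499.43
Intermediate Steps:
h = 3335/7 (h = (1/7)*3335 = 3335/7 ≈ 476.43)
s(v) = sqrt(-1 + v)
r(s(-1)) + h = 23 + 3335/7 = 3496/7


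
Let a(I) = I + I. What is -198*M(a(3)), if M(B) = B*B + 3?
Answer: -7722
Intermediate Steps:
a(I) = 2*I
M(B) = 3 + B**2 (M(B) = B**2 + 3 = 3 + B**2)
-198*M(a(3)) = -198*(3 + (2*3)**2) = -198*(3 + 6**2) = -198*(3 + 36) = -198*39 = -7722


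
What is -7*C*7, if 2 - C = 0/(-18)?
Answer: -98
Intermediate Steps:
C = 2 (C = 2 - 0/(-18) = 2 - 0*(-1)/18 = 2 - 1*0 = 2 + 0 = 2)
-7*C*7 = -7*2*7 = -14*7 = -98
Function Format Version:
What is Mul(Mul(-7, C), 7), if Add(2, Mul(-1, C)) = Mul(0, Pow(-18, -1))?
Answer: -98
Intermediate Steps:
C = 2 (C = Add(2, Mul(-1, Mul(0, Pow(-18, -1)))) = Add(2, Mul(-1, Mul(0, Rational(-1, 18)))) = Add(2, Mul(-1, 0)) = Add(2, 0) = 2)
Mul(Mul(-7, C), 7) = Mul(Mul(-7, 2), 7) = Mul(-14, 7) = -98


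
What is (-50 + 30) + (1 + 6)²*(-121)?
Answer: -5949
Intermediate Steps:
(-50 + 30) + (1 + 6)²*(-121) = -20 + 7²*(-121) = -20 + 49*(-121) = -20 - 5929 = -5949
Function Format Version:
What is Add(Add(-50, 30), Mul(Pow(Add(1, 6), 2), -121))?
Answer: -5949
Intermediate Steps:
Add(Add(-50, 30), Mul(Pow(Add(1, 6), 2), -121)) = Add(-20, Mul(Pow(7, 2), -121)) = Add(-20, Mul(49, -121)) = Add(-20, -5929) = -5949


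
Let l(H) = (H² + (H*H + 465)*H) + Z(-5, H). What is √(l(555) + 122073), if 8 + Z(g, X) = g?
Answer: √171642035 ≈ 13101.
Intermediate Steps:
Z(g, X) = -8 + g
l(H) = -13 + H² + H*(465 + H²) (l(H) = (H² + (H*H + 465)*H) + (-8 - 5) = (H² + (H² + 465)*H) - 13 = (H² + (465 + H²)*H) - 13 = (H² + H*(465 + H²)) - 13 = -13 + H² + H*(465 + H²))
√(l(555) + 122073) = √((-13 + 555² + 555³ + 465*555) + 122073) = √((-13 + 308025 + 170953875 + 258075) + 122073) = √(171519962 + 122073) = √171642035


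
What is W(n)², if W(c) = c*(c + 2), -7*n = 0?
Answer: 0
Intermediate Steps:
n = 0 (n = -⅐*0 = 0)
W(c) = c*(2 + c)
W(n)² = (0*(2 + 0))² = (0*2)² = 0² = 0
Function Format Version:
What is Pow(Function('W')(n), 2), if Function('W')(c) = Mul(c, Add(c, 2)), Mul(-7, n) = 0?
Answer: 0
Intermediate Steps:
n = 0 (n = Mul(Rational(-1, 7), 0) = 0)
Function('W')(c) = Mul(c, Add(2, c))
Pow(Function('W')(n), 2) = Pow(Mul(0, Add(2, 0)), 2) = Pow(Mul(0, 2), 2) = Pow(0, 2) = 0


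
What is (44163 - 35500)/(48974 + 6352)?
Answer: 8663/55326 ≈ 0.15658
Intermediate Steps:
(44163 - 35500)/(48974 + 6352) = 8663/55326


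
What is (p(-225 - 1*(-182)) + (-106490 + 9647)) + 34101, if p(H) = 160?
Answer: -62582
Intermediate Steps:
(p(-225 - 1*(-182)) + (-106490 + 9647)) + 34101 = (160 + (-106490 + 9647)) + 34101 = (160 - 96843) + 34101 = -96683 + 34101 = -62582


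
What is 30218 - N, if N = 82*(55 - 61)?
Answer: 30710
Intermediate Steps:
N = -492 (N = 82*(-6) = -492)
30218 - N = 30218 - 1*(-492) = 30218 + 492 = 30710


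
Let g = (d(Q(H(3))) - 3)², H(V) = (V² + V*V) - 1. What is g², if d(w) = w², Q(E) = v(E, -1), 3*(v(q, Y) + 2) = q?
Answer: 78074896/6561 ≈ 11900.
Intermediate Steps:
v(q, Y) = -2 + q/3
H(V) = -1 + 2*V² (H(V) = (V² + V²) - 1 = 2*V² - 1 = -1 + 2*V²)
Q(E) = -2 + E/3
g = 8836/81 (g = ((-2 + (-1 + 2*3²)/3)² - 3)² = ((-2 + (-1 + 2*9)/3)² - 3)² = ((-2 + (-1 + 18)/3)² - 3)² = ((-2 + (⅓)*17)² - 3)² = ((-2 + 17/3)² - 3)² = ((11/3)² - 3)² = (121/9 - 3)² = (94/9)² = 8836/81 ≈ 109.09)
g² = (8836/81)² = 78074896/6561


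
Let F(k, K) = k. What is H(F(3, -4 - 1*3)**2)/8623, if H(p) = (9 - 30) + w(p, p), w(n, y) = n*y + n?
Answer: 69/8623 ≈ 0.0080018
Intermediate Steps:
w(n, y) = n + n*y
H(p) = -21 + p*(1 + p) (H(p) = (9 - 30) + p*(1 + p) = -21 + p*(1 + p))
H(F(3, -4 - 1*3)**2)/8623 = (-21 + 3**2*(1 + 3**2))/8623 = (-21 + 9*(1 + 9))*(1/8623) = (-21 + 9*10)*(1/8623) = (-21 + 90)*(1/8623) = 69*(1/8623) = 69/8623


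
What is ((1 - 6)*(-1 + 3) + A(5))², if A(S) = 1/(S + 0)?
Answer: 2401/25 ≈ 96.040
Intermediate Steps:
A(S) = 1/S
((1 - 6)*(-1 + 3) + A(5))² = ((1 - 6)*(-1 + 3) + 1/5)² = (-5*2 + ⅕)² = (-10 + ⅕)² = (-49/5)² = 2401/25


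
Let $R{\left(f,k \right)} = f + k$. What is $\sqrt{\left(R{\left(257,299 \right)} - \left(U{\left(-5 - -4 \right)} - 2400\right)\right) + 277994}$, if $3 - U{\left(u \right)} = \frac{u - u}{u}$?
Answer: $\sqrt{280947} \approx 530.04$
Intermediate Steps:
$U{\left(u \right)} = 3$ ($U{\left(u \right)} = 3 - \frac{u - u}{u} = 3 - \frac{0}{u} = 3 - 0 = 3 + 0 = 3$)
$\sqrt{\left(R{\left(257,299 \right)} - \left(U{\left(-5 - -4 \right)} - 2400\right)\right) + 277994} = \sqrt{\left(\left(257 + 299\right) - \left(3 - 2400\right)\right) + 277994} = \sqrt{\left(556 - \left(3 - 2400\right)\right) + 277994} = \sqrt{\left(556 - -2397\right) + 277994} = \sqrt{\left(556 + 2397\right) + 277994} = \sqrt{2953 + 277994} = \sqrt{280947}$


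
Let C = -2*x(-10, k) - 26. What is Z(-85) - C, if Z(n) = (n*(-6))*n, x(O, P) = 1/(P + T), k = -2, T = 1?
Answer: -43326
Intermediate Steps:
x(O, P) = 1/(1 + P) (x(O, P) = 1/(P + 1) = 1/(1 + P))
Z(n) = -6*n**2 (Z(n) = (-6*n)*n = -6*n**2)
C = -24 (C = -2/(1 - 2) - 26 = -2/(-1) - 26 = -2*(-1) - 26 = 2 - 26 = -24)
Z(-85) - C = -6*(-85)**2 - 1*(-24) = -6*7225 + 24 = -43350 + 24 = -43326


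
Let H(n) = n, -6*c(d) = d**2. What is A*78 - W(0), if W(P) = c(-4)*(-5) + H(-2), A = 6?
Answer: 1370/3 ≈ 456.67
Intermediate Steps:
c(d) = -d**2/6
W(P) = 34/3 (W(P) = -1/6*(-4)**2*(-5) - 2 = -1/6*16*(-5) - 2 = -8/3*(-5) - 2 = 40/3 - 2 = 34/3)
A*78 - W(0) = 6*78 - 1*34/3 = 468 - 34/3 = 1370/3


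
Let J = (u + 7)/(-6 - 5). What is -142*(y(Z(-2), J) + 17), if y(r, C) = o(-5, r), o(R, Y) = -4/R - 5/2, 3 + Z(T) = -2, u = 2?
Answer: -10863/5 ≈ -2172.6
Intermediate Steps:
Z(T) = -5 (Z(T) = -3 - 2 = -5)
J = -9/11 (J = (2 + 7)/(-6 - 5) = 9/(-11) = 9*(-1/11) = -9/11 ≈ -0.81818)
o(R, Y) = -5/2 - 4/R (o(R, Y) = -4/R - 5*½ = -4/R - 5/2 = -5/2 - 4/R)
y(r, C) = -17/10 (y(r, C) = -5/2 - 4/(-5) = -5/2 - 4*(-⅕) = -5/2 + ⅘ = -17/10)
-142*(y(Z(-2), J) + 17) = -142*(-17/10 + 17) = -142*153/10 = -10863/5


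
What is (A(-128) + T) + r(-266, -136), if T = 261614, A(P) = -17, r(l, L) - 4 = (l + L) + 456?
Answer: 261655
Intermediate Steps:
r(l, L) = 460 + L + l (r(l, L) = 4 + ((l + L) + 456) = 4 + ((L + l) + 456) = 4 + (456 + L + l) = 460 + L + l)
(A(-128) + T) + r(-266, -136) = (-17 + 261614) + (460 - 136 - 266) = 261597 + 58 = 261655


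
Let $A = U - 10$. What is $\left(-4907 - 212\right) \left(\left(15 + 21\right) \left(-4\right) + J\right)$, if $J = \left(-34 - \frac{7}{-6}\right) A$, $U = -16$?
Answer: $- \frac{10898351}{3} \approx -3.6328 \cdot 10^{6}$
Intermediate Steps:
$A = -26$ ($A = -16 - 10 = -26$)
$J = \frac{2561}{3}$ ($J = \left(-34 - \frac{7}{-6}\right) \left(-26\right) = \left(-34 - - \frac{7}{6}\right) \left(-26\right) = \left(-34 + \frac{7}{6}\right) \left(-26\right) = \left(- \frac{197}{6}\right) \left(-26\right) = \frac{2561}{3} \approx 853.67$)
$\left(-4907 - 212\right) \left(\left(15 + 21\right) \left(-4\right) + J\right) = \left(-4907 - 212\right) \left(\left(15 + 21\right) \left(-4\right) + \frac{2561}{3}\right) = - 5119 \left(36 \left(-4\right) + \frac{2561}{3}\right) = - 5119 \left(-144 + \frac{2561}{3}\right) = \left(-5119\right) \frac{2129}{3} = - \frac{10898351}{3}$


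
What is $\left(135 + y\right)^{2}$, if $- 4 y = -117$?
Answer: $\frac{431649}{16} \approx 26978.0$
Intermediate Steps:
$y = \frac{117}{4}$ ($y = \left(- \frac{1}{4}\right) \left(-117\right) = \frac{117}{4} \approx 29.25$)
$\left(135 + y\right)^{2} = \left(135 + \frac{117}{4}\right)^{2} = \left(\frac{657}{4}\right)^{2} = \frac{431649}{16}$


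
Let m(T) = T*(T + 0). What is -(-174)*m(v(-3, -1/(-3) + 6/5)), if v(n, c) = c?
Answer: 30682/75 ≈ 409.09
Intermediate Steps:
m(T) = T² (m(T) = T*T = T²)
-(-174)*m(v(-3, -1/(-3) + 6/5)) = -(-174)*(-1/(-3) + 6/5)² = -(-174)*(-1*(-⅓) + 6*(⅕))² = -(-174)*(⅓ + 6/5)² = -(-174)*(23/15)² = -(-174)*529/225 = -174*(-529/225) = 30682/75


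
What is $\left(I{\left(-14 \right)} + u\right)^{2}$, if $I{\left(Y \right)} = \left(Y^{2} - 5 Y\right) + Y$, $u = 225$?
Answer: $227529$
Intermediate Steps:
$I{\left(Y \right)} = Y^{2} - 4 Y$
$\left(I{\left(-14 \right)} + u\right)^{2} = \left(- 14 \left(-4 - 14\right) + 225\right)^{2} = \left(\left(-14\right) \left(-18\right) + 225\right)^{2} = \left(252 + 225\right)^{2} = 477^{2} = 227529$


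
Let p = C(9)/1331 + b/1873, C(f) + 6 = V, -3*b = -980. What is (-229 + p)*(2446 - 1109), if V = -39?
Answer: -2288427992872/7478889 ≈ -3.0599e+5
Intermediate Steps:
b = 980/3 (b = -⅓*(-980) = 980/3 ≈ 326.67)
C(f) = -45 (C(f) = -6 - 39 = -45)
p = 1051525/7478889 (p = -45/1331 + (980/3)/1873 = -45*1/1331 + (980/3)*(1/1873) = -45/1331 + 980/5619 = 1051525/7478889 ≈ 0.14060)
(-229 + p)*(2446 - 1109) = (-229 + 1051525/7478889)*(2446 - 1109) = -1711614056/7478889*1337 = -2288427992872/7478889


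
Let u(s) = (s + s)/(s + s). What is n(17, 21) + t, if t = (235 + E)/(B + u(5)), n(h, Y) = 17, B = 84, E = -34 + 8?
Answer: 1654/85 ≈ 19.459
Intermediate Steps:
E = -26
u(s) = 1 (u(s) = (2*s)/((2*s)) = (2*s)*(1/(2*s)) = 1)
t = 209/85 (t = (235 - 26)/(84 + 1) = 209/85 ≈ 2.4588)
n(17, 21) + t = 17 + 209/85 = 1654/85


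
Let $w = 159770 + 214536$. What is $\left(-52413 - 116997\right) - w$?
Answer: $-543716$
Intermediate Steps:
$w = 374306$
$\left(-52413 - 116997\right) - w = \left(-52413 - 116997\right) - 374306 = -169410 - 374306 = -543716$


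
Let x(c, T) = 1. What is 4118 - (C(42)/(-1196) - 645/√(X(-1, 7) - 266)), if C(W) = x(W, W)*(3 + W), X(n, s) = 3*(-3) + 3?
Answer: 4925173/1196 - 645*I*√17/68 ≈ 4118.0 - 39.109*I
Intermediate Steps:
X(n, s) = -6 (X(n, s) = -9 + 3 = -6)
C(W) = 3 + W (C(W) = 1*(3 + W) = 3 + W)
4118 - (C(42)/(-1196) - 645/√(X(-1, 7) - 266)) = 4118 - ((3 + 42)/(-1196) - 645/√(-6 - 266)) = 4118 - (45*(-1/1196) - 645*(-I*√17/68)) = 4118 - (-45/1196 - 645*(-I*√17/68)) = 4118 - (-45/1196 - (-645)*I*√17/68) = 4118 - (-45/1196 + 645*I*√17/68) = 4118 + (45/1196 - 645*I*√17/68) = 4925173/1196 - 645*I*√17/68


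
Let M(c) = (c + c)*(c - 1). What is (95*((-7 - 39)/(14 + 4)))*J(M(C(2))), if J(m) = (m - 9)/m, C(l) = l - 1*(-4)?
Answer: -7429/36 ≈ -206.36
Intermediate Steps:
C(l) = 4 + l (C(l) = l + 4 = 4 + l)
M(c) = 2*c*(-1 + c) (M(c) = (2*c)*(-1 + c) = 2*c*(-1 + c))
J(m) = (-9 + m)/m
(95*((-7 - 39)/(14 + 4)))*J(M(C(2))) = (95*((-7 - 39)/(14 + 4)))*((-9 + 2*(4 + 2)*(-1 + (4 + 2)))/((2*(4 + 2)*(-1 + (4 + 2))))) = (95*(-46/18))*((-9 + 2*6*(-1 + 6))/((2*6*(-1 + 6)))) = (95*(-46*1/18))*((-9 + 2*6*5)/((2*6*5))) = (95*(-23/9))*((-9 + 60)/60) = -437*51/108 = -2185/9*17/20 = -7429/36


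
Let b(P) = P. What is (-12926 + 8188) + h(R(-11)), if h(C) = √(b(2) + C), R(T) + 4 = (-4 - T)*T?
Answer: -4738 + I*√79 ≈ -4738.0 + 8.8882*I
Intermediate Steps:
R(T) = -4 + T*(-4 - T) (R(T) = -4 + (-4 - T)*T = -4 + T*(-4 - T))
h(C) = √(2 + C)
(-12926 + 8188) + h(R(-11)) = (-12926 + 8188) + √(2 + (-4 - 1*(-11)² - 4*(-11))) = -4738 + √(2 + (-4 - 1*121 + 44)) = -4738 + √(2 + (-4 - 121 + 44)) = -4738 + √(2 - 81) = -4738 + √(-79) = -4738 + I*√79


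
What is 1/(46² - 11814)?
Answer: -1/9698 ≈ -0.00010311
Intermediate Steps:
1/(46² - 11814) = 1/(2116 - 11814) = 1/(-9698) = -1/9698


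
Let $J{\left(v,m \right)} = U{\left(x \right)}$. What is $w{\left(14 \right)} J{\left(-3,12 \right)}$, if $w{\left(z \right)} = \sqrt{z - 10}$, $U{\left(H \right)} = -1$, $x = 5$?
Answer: $-2$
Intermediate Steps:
$J{\left(v,m \right)} = -1$
$w{\left(z \right)} = \sqrt{-10 + z}$
$w{\left(14 \right)} J{\left(-3,12 \right)} = \sqrt{-10 + 14} \left(-1\right) = \sqrt{4} \left(-1\right) = 2 \left(-1\right) = -2$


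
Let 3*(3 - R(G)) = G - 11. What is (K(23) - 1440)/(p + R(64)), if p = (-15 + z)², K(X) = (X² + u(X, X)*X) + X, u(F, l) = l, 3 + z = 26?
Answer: -1077/148 ≈ -7.2770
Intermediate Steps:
z = 23 (z = -3 + 26 = 23)
R(G) = 20/3 - G/3 (R(G) = 3 - (G - 11)/3 = 3 - (-11 + G)/3 = 3 + (11/3 - G/3) = 20/3 - G/3)
K(X) = X + 2*X² (K(X) = (X² + X*X) + X = (X² + X²) + X = 2*X² + X = X + 2*X²)
p = 64 (p = (-15 + 23)² = 8² = 64)
(K(23) - 1440)/(p + R(64)) = (23*(1 + 2*23) - 1440)/(64 + (20/3 - ⅓*64)) = (23*(1 + 46) - 1440)/(64 + (20/3 - 64/3)) = (23*47 - 1440)/(64 - 44/3) = (1081 - 1440)/(148/3) = -359*3/148 = -1077/148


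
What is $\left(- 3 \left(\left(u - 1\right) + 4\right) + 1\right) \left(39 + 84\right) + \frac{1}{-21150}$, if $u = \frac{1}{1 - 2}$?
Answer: $- \frac{13007251}{21150} \approx -615.0$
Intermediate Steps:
$u = -1$ ($u = \frac{1}{-1} = -1$)
$\left(- 3 \left(\left(u - 1\right) + 4\right) + 1\right) \left(39 + 84\right) + \frac{1}{-21150} = \left(- 3 \left(\left(-1 - 1\right) + 4\right) + 1\right) \left(39 + 84\right) + \frac{1}{-21150} = \left(- 3 \left(-2 + 4\right) + 1\right) 123 - \frac{1}{21150} = \left(\left(-3\right) 2 + 1\right) 123 - \frac{1}{21150} = \left(-6 + 1\right) 123 - \frac{1}{21150} = \left(-5\right) 123 - \frac{1}{21150} = -615 - \frac{1}{21150} = - \frac{13007251}{21150}$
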